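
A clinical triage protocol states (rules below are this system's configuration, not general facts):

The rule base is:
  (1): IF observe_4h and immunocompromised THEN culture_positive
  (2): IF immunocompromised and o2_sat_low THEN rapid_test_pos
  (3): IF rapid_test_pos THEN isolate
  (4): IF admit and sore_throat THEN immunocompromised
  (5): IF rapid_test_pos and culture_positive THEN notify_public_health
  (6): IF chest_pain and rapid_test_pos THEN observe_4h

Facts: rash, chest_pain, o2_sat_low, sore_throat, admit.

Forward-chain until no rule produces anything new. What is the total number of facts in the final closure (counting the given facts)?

11

Round 1 fires (4), giving immunocompromised.
Round 2 fires (2), giving rapid_test_pos.
Round 3 fires (3), (6), giving isolate, observe_4h.
Round 4 fires (1), giving culture_positive.
Round 5 fires (5), giving notify_public_health.
Closure: {admit, chest_pain, culture_positive, immunocompromised, isolate, notify_public_health, o2_sat_low, observe_4h, rapid_test_pos, rash, sore_throat} — 11 facts.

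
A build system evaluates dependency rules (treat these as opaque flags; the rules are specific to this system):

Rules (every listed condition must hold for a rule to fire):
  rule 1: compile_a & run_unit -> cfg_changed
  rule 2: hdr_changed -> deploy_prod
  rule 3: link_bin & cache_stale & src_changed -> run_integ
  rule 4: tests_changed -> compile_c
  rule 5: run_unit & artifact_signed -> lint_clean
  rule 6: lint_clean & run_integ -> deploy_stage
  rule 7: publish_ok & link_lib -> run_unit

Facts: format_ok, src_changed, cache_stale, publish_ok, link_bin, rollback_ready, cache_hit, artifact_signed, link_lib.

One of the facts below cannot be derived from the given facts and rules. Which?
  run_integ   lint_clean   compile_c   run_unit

compile_c

[1] rule 3 [link_bin & cache_stale & src_changed -> run_integ]; rule 7 [publish_ok & link_lib -> run_unit]. ⇒ new: run_integ, run_unit.
[2] rule 5 [run_unit & artifact_signed -> lint_clean]. ⇒ new: lint_clean.
[3] rule 6 [lint_clean & run_integ -> deploy_stage]. ⇒ new: deploy_stage.
Derived: run_integ (round 1), lint_clean (round 2), run_unit (round 1). compile_c never appears in any round.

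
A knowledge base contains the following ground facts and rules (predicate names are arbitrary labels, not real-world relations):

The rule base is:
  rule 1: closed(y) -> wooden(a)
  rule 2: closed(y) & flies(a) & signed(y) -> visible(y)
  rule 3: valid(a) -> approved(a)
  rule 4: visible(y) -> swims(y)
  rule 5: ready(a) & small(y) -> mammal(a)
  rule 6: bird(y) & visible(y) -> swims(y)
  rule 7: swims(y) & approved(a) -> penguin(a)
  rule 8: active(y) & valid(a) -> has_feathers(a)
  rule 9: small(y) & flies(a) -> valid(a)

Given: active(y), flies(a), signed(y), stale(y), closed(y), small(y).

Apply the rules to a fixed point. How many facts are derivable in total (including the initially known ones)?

Round 1 — rule 1, rule 2, rule 9, derive wooden(a), visible(y), valid(a).
Round 2 — rule 3, rule 4, rule 8, derive approved(a), swims(y), has_feathers(a).
Round 3 — rule 7, derive penguin(a).
Closure: {active(y), approved(a), closed(y), flies(a), has_feathers(a), penguin(a), signed(y), small(y), stale(y), swims(y), valid(a), visible(y), wooden(a)} — 13 facts.

13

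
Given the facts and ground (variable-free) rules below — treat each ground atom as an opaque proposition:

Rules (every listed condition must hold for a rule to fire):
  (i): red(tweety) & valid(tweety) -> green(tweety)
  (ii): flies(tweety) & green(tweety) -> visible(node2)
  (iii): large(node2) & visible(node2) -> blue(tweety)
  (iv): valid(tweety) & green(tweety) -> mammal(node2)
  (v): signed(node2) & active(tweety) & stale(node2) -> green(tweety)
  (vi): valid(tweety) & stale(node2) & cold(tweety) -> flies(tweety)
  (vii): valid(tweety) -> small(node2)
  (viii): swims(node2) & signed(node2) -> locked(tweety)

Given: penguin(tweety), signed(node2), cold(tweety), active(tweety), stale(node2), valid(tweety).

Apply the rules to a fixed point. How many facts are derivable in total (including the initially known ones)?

11

Round 1: (v) [signed(node2) & active(tweety) & stale(node2) -> green(tweety)]; (vi) [valid(tweety) & stale(node2) & cold(tweety) -> flies(tweety)]; (vii) [valid(tweety) -> small(node2)]. New: green(tweety), flies(tweety), small(node2).
Round 2: (ii) [flies(tweety) & green(tweety) -> visible(node2)]; (iv) [valid(tweety) & green(tweety) -> mammal(node2)]. New: visible(node2), mammal(node2).
Closure: {active(tweety), cold(tweety), flies(tweety), green(tweety), mammal(node2), penguin(tweety), signed(node2), small(node2), stale(node2), valid(tweety), visible(node2)} — 11 facts.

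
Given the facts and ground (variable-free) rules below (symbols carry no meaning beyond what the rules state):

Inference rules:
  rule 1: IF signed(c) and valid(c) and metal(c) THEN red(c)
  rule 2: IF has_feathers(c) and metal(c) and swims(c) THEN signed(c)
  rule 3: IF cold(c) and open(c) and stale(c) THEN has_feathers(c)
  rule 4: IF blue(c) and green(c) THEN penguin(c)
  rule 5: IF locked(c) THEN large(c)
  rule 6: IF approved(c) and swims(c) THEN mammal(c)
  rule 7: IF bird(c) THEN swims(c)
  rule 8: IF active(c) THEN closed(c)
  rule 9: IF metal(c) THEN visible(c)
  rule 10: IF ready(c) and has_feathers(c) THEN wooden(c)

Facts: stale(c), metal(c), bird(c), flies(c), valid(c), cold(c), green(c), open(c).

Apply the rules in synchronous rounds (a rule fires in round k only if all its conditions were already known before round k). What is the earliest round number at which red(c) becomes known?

3

Round 1 — rule 3, rule 7, rule 9, derive has_feathers(c), swims(c), visible(c).
Round 2 — rule 2, derive signed(c).
Round 3 — rule 1, derive red(c).
red(c) first appears in round 3.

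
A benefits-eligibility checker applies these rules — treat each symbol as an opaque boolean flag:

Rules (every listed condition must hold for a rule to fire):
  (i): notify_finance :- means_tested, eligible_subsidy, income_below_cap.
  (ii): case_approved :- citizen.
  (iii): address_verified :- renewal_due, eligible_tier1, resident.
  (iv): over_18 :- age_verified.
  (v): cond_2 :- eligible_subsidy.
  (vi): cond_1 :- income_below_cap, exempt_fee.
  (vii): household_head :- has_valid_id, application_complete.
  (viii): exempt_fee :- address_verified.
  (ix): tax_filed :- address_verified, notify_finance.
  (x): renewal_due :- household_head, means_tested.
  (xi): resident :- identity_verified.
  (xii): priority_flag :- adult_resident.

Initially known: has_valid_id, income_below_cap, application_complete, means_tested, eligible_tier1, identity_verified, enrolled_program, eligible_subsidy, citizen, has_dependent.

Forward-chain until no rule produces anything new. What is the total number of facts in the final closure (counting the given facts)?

20

Round 1 fires (i), (ii), (v), (vii), (xi), giving notify_finance, case_approved, cond_2, household_head, resident.
Round 2 fires (x), giving renewal_due.
Round 3 fires (iii), giving address_verified.
Round 4 fires (viii), (ix), giving exempt_fee, tax_filed.
Round 5 fires (vi), giving cond_1.
Closure: {address_verified, application_complete, case_approved, citizen, cond_1, cond_2, eligible_subsidy, eligible_tier1, enrolled_program, exempt_fee, has_dependent, has_valid_id, household_head, identity_verified, income_below_cap, means_tested, notify_finance, renewal_due, resident, tax_filed} — 20 facts.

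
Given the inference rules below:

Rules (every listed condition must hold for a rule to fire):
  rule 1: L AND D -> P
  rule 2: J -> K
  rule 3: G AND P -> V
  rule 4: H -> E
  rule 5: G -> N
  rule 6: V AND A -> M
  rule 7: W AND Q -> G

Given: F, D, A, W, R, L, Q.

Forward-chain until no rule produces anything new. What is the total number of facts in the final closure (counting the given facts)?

[1] rule 1 [L AND D -> P]; rule 7 [W AND Q -> G]. ⇒ new: P, G.
[2] rule 3 [G AND P -> V]; rule 5 [G -> N]. ⇒ new: V, N.
[3] rule 6 [V AND A -> M]. ⇒ new: M.
Closure: {A, D, F, G, L, M, N, P, Q, R, V, W} — 12 facts.

12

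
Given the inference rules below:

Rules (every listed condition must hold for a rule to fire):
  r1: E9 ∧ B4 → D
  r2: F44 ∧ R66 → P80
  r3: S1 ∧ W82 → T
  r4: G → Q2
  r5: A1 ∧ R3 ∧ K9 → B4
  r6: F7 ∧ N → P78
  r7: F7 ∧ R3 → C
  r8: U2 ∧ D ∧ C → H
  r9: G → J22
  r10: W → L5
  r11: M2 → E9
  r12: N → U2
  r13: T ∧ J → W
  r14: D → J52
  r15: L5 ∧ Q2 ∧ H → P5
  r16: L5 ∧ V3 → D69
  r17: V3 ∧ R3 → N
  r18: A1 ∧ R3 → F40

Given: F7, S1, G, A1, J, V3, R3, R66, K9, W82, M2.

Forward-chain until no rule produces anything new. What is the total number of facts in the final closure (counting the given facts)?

28

Round 1: r3 [S1 ∧ W82 → T]; r4 [G → Q2]; r5 [A1 ∧ R3 ∧ K9 → B4]; r7 [F7 ∧ R3 → C]; r9 [G → J22]; r11 [M2 → E9]; r17 [V3 ∧ R3 → N]; r18 [A1 ∧ R3 → F40]. New: T, Q2, B4, C, J22, E9, N, F40.
Round 2: r1 [E9 ∧ B4 → D]; r6 [F7 ∧ N → P78]; r12 [N → U2]; r13 [T ∧ J → W]. New: D, P78, U2, W.
Round 3: r8 [U2 ∧ D ∧ C → H]; r10 [W → L5]; r14 [D → J52]. New: H, L5, J52.
Round 4: r15 [L5 ∧ Q2 ∧ H → P5]; r16 [L5 ∧ V3 → D69]. New: P5, D69.
Closure: {A1, B4, C, D, D69, E9, F40, F7, G, H, J, J22, J52, K9, L5, M2, N, P5, P78, Q2, R3, R66, S1, T, U2, V3, W, W82} — 28 facts.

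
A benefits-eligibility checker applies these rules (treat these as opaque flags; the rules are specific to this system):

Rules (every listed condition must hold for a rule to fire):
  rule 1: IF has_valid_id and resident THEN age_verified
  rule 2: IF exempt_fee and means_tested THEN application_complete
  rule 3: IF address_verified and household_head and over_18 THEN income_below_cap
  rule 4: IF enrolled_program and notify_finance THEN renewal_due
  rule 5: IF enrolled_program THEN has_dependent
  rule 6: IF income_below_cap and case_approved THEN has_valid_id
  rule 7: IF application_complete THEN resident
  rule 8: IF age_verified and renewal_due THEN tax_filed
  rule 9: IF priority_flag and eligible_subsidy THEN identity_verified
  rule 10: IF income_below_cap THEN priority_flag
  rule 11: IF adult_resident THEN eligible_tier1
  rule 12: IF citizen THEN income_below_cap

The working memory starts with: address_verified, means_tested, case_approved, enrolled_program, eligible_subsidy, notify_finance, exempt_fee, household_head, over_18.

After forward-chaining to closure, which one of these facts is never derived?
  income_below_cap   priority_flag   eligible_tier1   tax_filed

eligible_tier1

[1] rule 2 [IF exempt_fee and means_tested THEN application_complete]; rule 3 [IF address_verified and household_head and over_18 THEN income_below_cap]; rule 4 [IF enrolled_program and notify_finance THEN renewal_due]; rule 5 [IF enrolled_program THEN has_dependent]. ⇒ new: application_complete, income_below_cap, renewal_due, has_dependent.
[2] rule 6 [IF income_below_cap and case_approved THEN has_valid_id]; rule 7 [IF application_complete THEN resident]; rule 10 [IF income_below_cap THEN priority_flag]. ⇒ new: has_valid_id, resident, priority_flag.
[3] rule 1 [IF has_valid_id and resident THEN age_verified]; rule 9 [IF priority_flag and eligible_subsidy THEN identity_verified]. ⇒ new: age_verified, identity_verified.
[4] rule 8 [IF age_verified and renewal_due THEN tax_filed]. ⇒ new: tax_filed.
Derived: income_below_cap (round 1), priority_flag (round 2), tax_filed (round 4). eligible_tier1 never appears in any round.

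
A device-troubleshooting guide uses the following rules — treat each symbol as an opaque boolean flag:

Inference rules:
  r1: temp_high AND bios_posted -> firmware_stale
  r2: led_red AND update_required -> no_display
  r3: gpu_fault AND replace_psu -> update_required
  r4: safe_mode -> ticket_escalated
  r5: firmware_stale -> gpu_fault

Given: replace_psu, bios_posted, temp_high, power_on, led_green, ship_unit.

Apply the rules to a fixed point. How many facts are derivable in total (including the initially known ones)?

9

Round 1 — r1, derive firmware_stale.
Round 2 — r5, derive gpu_fault.
Round 3 — r3, derive update_required.
Closure: {bios_posted, firmware_stale, gpu_fault, led_green, power_on, replace_psu, ship_unit, temp_high, update_required} — 9 facts.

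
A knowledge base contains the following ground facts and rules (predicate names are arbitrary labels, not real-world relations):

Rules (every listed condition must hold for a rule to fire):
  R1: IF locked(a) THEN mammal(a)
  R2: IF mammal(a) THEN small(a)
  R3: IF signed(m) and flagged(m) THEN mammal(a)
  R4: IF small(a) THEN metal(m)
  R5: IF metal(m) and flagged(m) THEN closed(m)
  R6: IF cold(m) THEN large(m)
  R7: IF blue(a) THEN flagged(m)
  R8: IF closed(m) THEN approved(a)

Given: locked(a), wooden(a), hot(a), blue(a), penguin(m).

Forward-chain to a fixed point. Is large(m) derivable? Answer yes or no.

Round 1 — R1, R7, derive mammal(a), flagged(m).
Round 2 — R2, derive small(a).
Round 3 — R4, derive metal(m).
Round 4 — R5, derive closed(m).
Round 5 — R8, derive approved(a).
Fixed point reached. large(m) is concluded only by R6; R6 needs cold(m) (never derived).

no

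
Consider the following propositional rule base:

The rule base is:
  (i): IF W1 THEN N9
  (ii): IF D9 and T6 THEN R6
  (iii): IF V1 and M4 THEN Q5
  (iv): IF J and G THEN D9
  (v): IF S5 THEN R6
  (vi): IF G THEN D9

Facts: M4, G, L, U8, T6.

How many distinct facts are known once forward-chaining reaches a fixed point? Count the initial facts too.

Round 1 — (vi), derive D9.
Round 2 — (ii), derive R6.
Closure: {D9, G, L, M4, R6, T6, U8} — 7 facts.

7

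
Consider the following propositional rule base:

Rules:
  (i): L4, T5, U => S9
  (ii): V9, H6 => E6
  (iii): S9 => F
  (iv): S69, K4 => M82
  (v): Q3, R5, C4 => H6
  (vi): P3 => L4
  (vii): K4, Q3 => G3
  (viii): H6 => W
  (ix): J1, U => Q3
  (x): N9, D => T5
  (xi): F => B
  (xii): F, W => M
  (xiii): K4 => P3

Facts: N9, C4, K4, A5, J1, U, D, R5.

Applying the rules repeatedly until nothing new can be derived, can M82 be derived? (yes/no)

no

Round 1: (ix) [J1, U => Q3]; (x) [N9, D => T5]; (xiii) [K4 => P3]. New: Q3, T5, P3.
Round 2: (v) [Q3, R5, C4 => H6]; (vi) [P3 => L4]; (vii) [K4, Q3 => G3]. New: H6, L4, G3.
Round 3: (i) [L4, T5, U => S9]; (viii) [H6 => W]. New: S9, W.
Round 4: (iii) [S9 => F]. New: F.
Round 5: (xi) [F => B]; (xii) [F, W => M]. New: B, M.
Fixed point reached. M82 is concluded only by (iv); (iv) needs S69 (never derived).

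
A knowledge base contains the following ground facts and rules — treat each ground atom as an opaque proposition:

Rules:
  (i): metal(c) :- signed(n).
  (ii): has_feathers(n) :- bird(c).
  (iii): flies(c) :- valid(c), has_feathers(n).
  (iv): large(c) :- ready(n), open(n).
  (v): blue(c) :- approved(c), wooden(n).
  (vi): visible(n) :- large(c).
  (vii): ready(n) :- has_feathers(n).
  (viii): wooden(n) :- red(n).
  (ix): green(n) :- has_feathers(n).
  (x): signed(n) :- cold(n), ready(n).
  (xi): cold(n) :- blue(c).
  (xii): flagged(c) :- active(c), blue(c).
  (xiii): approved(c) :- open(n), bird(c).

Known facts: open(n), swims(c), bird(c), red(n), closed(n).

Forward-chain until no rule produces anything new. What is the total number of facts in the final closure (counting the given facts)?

16

Round 1 — (ii), (viii), (xiii), derive has_feathers(n), wooden(n), approved(c).
Round 2 — (v), (vii), (ix), derive blue(c), ready(n), green(n).
Round 3 — (iv), (xi), derive large(c), cold(n).
Round 4 — (vi), (x), derive visible(n), signed(n).
Round 5 — (i), derive metal(c).
Closure: {approved(c), bird(c), blue(c), closed(n), cold(n), green(n), has_feathers(n), large(c), metal(c), open(n), ready(n), red(n), signed(n), swims(c), visible(n), wooden(n)} — 16 facts.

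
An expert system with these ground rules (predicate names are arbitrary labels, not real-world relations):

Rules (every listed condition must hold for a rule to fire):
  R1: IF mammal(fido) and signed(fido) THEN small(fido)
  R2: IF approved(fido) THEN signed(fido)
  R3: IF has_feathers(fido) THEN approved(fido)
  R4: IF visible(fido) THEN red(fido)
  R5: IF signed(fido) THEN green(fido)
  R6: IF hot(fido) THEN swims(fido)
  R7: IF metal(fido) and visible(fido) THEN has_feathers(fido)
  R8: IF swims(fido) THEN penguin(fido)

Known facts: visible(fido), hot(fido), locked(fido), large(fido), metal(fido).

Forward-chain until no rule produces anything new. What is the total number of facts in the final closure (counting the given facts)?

Round 1: R4 [IF visible(fido) THEN red(fido)]; R6 [IF hot(fido) THEN swims(fido)]; R7 [IF metal(fido) and visible(fido) THEN has_feathers(fido)]. Adds red(fido), swims(fido), has_feathers(fido).
Round 2: R3 [IF has_feathers(fido) THEN approved(fido)]; R8 [IF swims(fido) THEN penguin(fido)]. Adds approved(fido), penguin(fido).
Round 3: R2 [IF approved(fido) THEN signed(fido)]. Adds signed(fido).
Round 4: R5 [IF signed(fido) THEN green(fido)]. Adds green(fido).
Closure: {approved(fido), green(fido), has_feathers(fido), hot(fido), large(fido), locked(fido), metal(fido), penguin(fido), red(fido), signed(fido), swims(fido), visible(fido)} — 12 facts.

12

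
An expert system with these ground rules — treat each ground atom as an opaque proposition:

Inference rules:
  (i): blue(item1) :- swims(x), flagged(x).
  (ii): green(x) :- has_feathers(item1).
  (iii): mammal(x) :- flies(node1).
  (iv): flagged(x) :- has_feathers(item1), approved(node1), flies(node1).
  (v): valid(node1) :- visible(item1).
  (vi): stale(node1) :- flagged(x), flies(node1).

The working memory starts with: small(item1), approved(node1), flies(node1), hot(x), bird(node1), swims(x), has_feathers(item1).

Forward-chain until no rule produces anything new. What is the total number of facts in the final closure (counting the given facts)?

[1] (ii) [green(x) :- has_feathers(item1).]; (iii) [mammal(x) :- flies(node1).]; (iv) [flagged(x) :- has_feathers(item1), approved(node1), flies(node1).]. ⇒ new: green(x), mammal(x), flagged(x).
[2] (i) [blue(item1) :- swims(x), flagged(x).]; (vi) [stale(node1) :- flagged(x), flies(node1).]. ⇒ new: blue(item1), stale(node1).
Closure: {approved(node1), bird(node1), blue(item1), flagged(x), flies(node1), green(x), has_feathers(item1), hot(x), mammal(x), small(item1), stale(node1), swims(x)} — 12 facts.

12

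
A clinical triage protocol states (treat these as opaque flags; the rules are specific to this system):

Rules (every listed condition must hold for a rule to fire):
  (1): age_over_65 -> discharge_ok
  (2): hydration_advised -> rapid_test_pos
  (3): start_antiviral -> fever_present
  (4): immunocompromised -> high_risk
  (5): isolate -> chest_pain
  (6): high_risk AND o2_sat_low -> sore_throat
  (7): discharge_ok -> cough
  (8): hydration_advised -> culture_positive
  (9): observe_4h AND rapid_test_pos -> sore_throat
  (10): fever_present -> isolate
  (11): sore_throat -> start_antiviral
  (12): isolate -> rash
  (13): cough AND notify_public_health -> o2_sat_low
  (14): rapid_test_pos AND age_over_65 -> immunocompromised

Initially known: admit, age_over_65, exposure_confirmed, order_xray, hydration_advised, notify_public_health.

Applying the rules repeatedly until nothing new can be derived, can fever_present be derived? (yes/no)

yes

Round 1: (1) [age_over_65 -> discharge_ok]; (2) [hydration_advised -> rapid_test_pos]; (8) [hydration_advised -> culture_positive]. New: discharge_ok, rapid_test_pos, culture_positive.
Round 2: (7) [discharge_ok -> cough]; (14) [rapid_test_pos AND age_over_65 -> immunocompromised]. New: cough, immunocompromised.
Round 3: (4) [immunocompromised -> high_risk]; (13) [cough AND notify_public_health -> o2_sat_low]. New: high_risk, o2_sat_low.
Round 4: (6) [high_risk AND o2_sat_low -> sore_throat]. New: sore_throat.
Round 5: (11) [sore_throat -> start_antiviral]. New: start_antiviral.
Round 6: (3) [start_antiviral -> fever_present]. New: fever_present.
Round 7: (10) [fever_present -> isolate]. New: isolate.
Round 8: (5) [isolate -> chest_pain]; (12) [isolate -> rash]. New: chest_pain, rash.
fever_present appears in round 6, so it is derivable.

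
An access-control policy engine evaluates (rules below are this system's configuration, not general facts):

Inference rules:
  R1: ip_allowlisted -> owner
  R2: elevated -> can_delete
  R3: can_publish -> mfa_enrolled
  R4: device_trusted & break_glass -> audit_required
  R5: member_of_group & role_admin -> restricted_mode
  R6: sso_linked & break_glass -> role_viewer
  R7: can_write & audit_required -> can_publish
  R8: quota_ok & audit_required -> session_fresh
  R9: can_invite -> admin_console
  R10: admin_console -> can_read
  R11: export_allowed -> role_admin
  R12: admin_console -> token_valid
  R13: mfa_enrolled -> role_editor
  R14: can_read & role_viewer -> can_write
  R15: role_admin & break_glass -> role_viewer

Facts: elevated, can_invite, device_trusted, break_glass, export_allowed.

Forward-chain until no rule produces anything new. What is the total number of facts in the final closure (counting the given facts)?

16

Round 1: R2 [elevated -> can_delete]; R4 [device_trusted & break_glass -> audit_required]; R9 [can_invite -> admin_console]; R11 [export_allowed -> role_admin]. Adds can_delete, audit_required, admin_console, role_admin.
Round 2: R10 [admin_console -> can_read]; R12 [admin_console -> token_valid]; R15 [role_admin & break_glass -> role_viewer]. Adds can_read, token_valid, role_viewer.
Round 3: R14 [can_read & role_viewer -> can_write]. Adds can_write.
Round 4: R7 [can_write & audit_required -> can_publish]. Adds can_publish.
Round 5: R3 [can_publish -> mfa_enrolled]. Adds mfa_enrolled.
Round 6: R13 [mfa_enrolled -> role_editor]. Adds role_editor.
Closure: {admin_console, audit_required, break_glass, can_delete, can_invite, can_publish, can_read, can_write, device_trusted, elevated, export_allowed, mfa_enrolled, role_admin, role_editor, role_viewer, token_valid} — 16 facts.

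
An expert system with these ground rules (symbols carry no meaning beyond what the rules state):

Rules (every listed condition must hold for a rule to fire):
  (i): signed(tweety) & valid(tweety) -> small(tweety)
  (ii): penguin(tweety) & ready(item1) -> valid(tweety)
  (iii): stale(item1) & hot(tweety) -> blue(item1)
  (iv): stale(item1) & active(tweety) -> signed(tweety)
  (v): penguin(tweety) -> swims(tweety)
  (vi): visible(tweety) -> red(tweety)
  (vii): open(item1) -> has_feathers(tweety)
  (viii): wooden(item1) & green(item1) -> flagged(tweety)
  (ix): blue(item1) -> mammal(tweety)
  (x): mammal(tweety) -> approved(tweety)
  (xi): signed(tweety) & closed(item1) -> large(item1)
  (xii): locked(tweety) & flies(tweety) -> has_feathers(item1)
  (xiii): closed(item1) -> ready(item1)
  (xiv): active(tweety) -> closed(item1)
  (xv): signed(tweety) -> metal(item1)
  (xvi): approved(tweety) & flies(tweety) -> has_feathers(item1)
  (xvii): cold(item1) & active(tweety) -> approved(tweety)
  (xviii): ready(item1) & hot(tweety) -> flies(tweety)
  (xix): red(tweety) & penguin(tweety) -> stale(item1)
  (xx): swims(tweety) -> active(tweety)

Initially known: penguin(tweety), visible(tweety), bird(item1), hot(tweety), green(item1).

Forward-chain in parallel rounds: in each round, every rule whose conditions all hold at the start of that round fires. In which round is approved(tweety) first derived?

Round 1 fires (v), (vi), giving swims(tweety), red(tweety).
Round 2 fires (xix), (xx), giving stale(item1), active(tweety).
Round 3 fires (iii), (iv), (xiv), giving blue(item1), signed(tweety), closed(item1).
Round 4 fires (ix), (xi), (xiii), (xv), giving mammal(tweety), large(item1), ready(item1), metal(item1).
Round 5 fires (ii), (x), (xviii), giving valid(tweety), approved(tweety), flies(tweety).
approved(tweety) first appears in round 5.

5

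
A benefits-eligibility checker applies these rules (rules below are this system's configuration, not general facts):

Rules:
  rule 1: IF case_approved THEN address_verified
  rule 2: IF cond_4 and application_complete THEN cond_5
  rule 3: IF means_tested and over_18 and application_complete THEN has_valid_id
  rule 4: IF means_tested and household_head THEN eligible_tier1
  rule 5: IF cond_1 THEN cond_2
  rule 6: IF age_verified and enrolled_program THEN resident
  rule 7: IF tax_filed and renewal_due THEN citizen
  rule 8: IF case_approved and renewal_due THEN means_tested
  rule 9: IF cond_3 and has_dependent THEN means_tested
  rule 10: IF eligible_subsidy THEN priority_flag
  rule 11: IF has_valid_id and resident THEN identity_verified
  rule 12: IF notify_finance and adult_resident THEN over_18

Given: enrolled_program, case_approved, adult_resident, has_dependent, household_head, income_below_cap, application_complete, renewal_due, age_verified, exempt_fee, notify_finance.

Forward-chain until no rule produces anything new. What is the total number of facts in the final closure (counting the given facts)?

Round 1: rule 1 [IF case_approved THEN address_verified]; rule 6 [IF age_verified and enrolled_program THEN resident]; rule 8 [IF case_approved and renewal_due THEN means_tested]; rule 12 [IF notify_finance and adult_resident THEN over_18]. Adds address_verified, resident, means_tested, over_18.
Round 2: rule 3 [IF means_tested and over_18 and application_complete THEN has_valid_id]; rule 4 [IF means_tested and household_head THEN eligible_tier1]. Adds has_valid_id, eligible_tier1.
Round 3: rule 11 [IF has_valid_id and resident THEN identity_verified]. Adds identity_verified.
Closure: {address_verified, adult_resident, age_verified, application_complete, case_approved, eligible_tier1, enrolled_program, exempt_fee, has_dependent, has_valid_id, household_head, identity_verified, income_below_cap, means_tested, notify_finance, over_18, renewal_due, resident} — 18 facts.

18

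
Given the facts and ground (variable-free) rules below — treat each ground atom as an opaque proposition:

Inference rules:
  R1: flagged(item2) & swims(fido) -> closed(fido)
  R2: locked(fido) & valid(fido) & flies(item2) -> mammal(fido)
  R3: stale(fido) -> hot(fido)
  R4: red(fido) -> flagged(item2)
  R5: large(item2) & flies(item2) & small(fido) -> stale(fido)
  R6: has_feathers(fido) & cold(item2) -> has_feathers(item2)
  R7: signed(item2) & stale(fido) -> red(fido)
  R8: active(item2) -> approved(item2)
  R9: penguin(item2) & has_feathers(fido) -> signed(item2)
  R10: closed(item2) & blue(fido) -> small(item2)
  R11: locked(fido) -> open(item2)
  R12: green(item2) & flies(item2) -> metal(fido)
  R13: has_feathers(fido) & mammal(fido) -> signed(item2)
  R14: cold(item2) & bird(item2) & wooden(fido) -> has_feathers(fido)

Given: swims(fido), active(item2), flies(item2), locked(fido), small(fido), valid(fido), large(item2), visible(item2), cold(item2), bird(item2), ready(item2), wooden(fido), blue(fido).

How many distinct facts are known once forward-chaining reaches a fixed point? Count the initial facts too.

24

Round 1: R2 [locked(fido) & valid(fido) & flies(item2) -> mammal(fido)]; R5 [large(item2) & flies(item2) & small(fido) -> stale(fido)]; R8 [active(item2) -> approved(item2)]; R11 [locked(fido) -> open(item2)]; R14 [cold(item2) & bird(item2) & wooden(fido) -> has_feathers(fido)]. New: mammal(fido), stale(fido), approved(item2), open(item2), has_feathers(fido).
Round 2: R3 [stale(fido) -> hot(fido)]; R6 [has_feathers(fido) & cold(item2) -> has_feathers(item2)]; R13 [has_feathers(fido) & mammal(fido) -> signed(item2)]. New: hot(fido), has_feathers(item2), signed(item2).
Round 3: R7 [signed(item2) & stale(fido) -> red(fido)]. New: red(fido).
Round 4: R4 [red(fido) -> flagged(item2)]. New: flagged(item2).
Round 5: R1 [flagged(item2) & swims(fido) -> closed(fido)]. New: closed(fido).
Closure: {active(item2), approved(item2), bird(item2), blue(fido), closed(fido), cold(item2), flagged(item2), flies(item2), has_feathers(fido), has_feathers(item2), hot(fido), large(item2), locked(fido), mammal(fido), open(item2), ready(item2), red(fido), signed(item2), small(fido), stale(fido), swims(fido), valid(fido), visible(item2), wooden(fido)} — 24 facts.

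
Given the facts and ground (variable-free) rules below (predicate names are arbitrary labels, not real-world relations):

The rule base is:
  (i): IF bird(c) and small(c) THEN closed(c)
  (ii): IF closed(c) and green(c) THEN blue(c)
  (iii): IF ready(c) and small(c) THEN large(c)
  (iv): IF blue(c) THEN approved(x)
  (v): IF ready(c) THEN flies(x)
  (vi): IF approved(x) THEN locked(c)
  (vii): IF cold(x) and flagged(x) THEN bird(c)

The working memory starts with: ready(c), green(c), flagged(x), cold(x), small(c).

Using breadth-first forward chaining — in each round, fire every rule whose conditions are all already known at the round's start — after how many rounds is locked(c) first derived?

Round 1 fires (iii), (v), (vii), giving large(c), flies(x), bird(c).
Round 2 fires (i), giving closed(c).
Round 3 fires (ii), giving blue(c).
Round 4 fires (iv), giving approved(x).
Round 5 fires (vi), giving locked(c).
locked(c) first appears in round 5.

5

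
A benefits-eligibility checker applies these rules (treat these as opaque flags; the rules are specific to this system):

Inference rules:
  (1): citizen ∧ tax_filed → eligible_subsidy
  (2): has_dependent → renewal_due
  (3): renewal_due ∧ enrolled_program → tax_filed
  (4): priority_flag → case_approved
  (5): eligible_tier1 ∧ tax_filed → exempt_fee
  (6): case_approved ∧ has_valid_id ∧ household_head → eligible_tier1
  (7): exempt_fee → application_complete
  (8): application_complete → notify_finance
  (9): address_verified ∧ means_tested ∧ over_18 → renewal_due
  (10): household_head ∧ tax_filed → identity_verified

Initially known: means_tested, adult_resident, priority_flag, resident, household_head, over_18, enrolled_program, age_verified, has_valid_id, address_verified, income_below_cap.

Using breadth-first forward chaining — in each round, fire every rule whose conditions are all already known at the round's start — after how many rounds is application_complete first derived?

Round 1 fires (4), (9), giving case_approved, renewal_due.
Round 2 fires (3), (6), giving tax_filed, eligible_tier1.
Round 3 fires (5), (10), giving exempt_fee, identity_verified.
Round 4 fires (7), giving application_complete.
application_complete first appears in round 4.

4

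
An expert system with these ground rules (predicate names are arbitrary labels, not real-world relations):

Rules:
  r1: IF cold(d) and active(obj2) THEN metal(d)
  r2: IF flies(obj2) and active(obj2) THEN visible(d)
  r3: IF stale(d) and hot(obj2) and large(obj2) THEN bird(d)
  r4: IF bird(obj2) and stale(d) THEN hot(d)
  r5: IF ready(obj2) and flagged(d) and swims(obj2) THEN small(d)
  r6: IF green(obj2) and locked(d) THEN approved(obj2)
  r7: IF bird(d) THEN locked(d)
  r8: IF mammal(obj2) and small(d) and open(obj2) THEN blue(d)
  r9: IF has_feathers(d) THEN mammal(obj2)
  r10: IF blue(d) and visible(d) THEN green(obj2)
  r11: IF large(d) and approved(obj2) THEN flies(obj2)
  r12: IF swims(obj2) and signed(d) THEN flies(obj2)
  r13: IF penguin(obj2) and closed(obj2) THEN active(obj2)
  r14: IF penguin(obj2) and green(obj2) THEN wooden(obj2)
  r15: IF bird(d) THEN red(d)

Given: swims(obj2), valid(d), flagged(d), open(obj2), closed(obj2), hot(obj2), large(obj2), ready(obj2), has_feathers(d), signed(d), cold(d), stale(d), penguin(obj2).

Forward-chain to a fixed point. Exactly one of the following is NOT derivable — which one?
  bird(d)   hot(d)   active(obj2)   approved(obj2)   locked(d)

hot(d)

Round 1: r3 [IF stale(d) and hot(obj2) and large(obj2) THEN bird(d)]; r5 [IF ready(obj2) and flagged(d) and swims(obj2) THEN small(d)]; r9 [IF has_feathers(d) THEN mammal(obj2)]; r12 [IF swims(obj2) and signed(d) THEN flies(obj2)]; r13 [IF penguin(obj2) and closed(obj2) THEN active(obj2)]. Adds bird(d), small(d), mammal(obj2), flies(obj2), active(obj2).
Round 2: r1 [IF cold(d) and active(obj2) THEN metal(d)]; r2 [IF flies(obj2) and active(obj2) THEN visible(d)]; r7 [IF bird(d) THEN locked(d)]; r8 [IF mammal(obj2) and small(d) and open(obj2) THEN blue(d)]; r15 [IF bird(d) THEN red(d)]. Adds metal(d), visible(d), locked(d), blue(d), red(d).
Round 3: r10 [IF blue(d) and visible(d) THEN green(obj2)]. Adds green(obj2).
Round 4: r6 [IF green(obj2) and locked(d) THEN approved(obj2)]; r14 [IF penguin(obj2) and green(obj2) THEN wooden(obj2)]. Adds approved(obj2), wooden(obj2).
Derived: approved(obj2) (round 4), bird(d) (round 1), locked(d) (round 2), active(obj2) (round 1). hot(d) never appears in any round.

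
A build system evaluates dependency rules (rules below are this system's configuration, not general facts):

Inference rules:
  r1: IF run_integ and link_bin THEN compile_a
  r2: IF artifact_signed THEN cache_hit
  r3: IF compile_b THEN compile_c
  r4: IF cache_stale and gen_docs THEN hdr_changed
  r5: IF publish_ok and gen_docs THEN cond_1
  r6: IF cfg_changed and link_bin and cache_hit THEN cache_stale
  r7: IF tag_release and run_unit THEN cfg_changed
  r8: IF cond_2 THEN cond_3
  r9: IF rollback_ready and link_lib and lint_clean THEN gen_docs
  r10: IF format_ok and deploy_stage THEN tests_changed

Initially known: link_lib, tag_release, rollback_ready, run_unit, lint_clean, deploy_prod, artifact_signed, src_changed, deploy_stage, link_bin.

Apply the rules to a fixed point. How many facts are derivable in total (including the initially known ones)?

Round 1 — r2, r7, r9, derive cache_hit, cfg_changed, gen_docs.
Round 2 — r6, derive cache_stale.
Round 3 — r4, derive hdr_changed.
Closure: {artifact_signed, cache_hit, cache_stale, cfg_changed, deploy_prod, deploy_stage, gen_docs, hdr_changed, link_bin, link_lib, lint_clean, rollback_ready, run_unit, src_changed, tag_release} — 15 facts.

15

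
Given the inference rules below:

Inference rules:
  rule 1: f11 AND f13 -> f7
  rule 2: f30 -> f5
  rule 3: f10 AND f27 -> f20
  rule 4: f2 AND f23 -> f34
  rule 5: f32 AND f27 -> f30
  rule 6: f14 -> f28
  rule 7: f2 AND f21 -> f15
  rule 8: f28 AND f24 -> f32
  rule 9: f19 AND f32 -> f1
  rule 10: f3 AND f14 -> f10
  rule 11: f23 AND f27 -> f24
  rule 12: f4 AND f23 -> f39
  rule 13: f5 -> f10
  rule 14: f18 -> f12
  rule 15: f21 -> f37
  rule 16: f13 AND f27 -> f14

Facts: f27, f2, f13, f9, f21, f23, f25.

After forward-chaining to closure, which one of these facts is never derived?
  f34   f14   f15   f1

Round 1: rule 4 [f2 AND f23 -> f34]; rule 7 [f2 AND f21 -> f15]; rule 11 [f23 AND f27 -> f24]; rule 15 [f21 -> f37]; rule 16 [f13 AND f27 -> f14]. Adds f34, f15, f24, f37, f14.
Round 2: rule 6 [f14 -> f28]. Adds f28.
Round 3: rule 8 [f28 AND f24 -> f32]. Adds f32.
Round 4: rule 5 [f32 AND f27 -> f30]. Adds f30.
Round 5: rule 2 [f30 -> f5]. Adds f5.
Round 6: rule 13 [f5 -> f10]. Adds f10.
Round 7: rule 3 [f10 AND f27 -> f20]. Adds f20.
Derived: f34 (round 1), f14 (round 1), f15 (round 1). f1 never appears in any round.

f1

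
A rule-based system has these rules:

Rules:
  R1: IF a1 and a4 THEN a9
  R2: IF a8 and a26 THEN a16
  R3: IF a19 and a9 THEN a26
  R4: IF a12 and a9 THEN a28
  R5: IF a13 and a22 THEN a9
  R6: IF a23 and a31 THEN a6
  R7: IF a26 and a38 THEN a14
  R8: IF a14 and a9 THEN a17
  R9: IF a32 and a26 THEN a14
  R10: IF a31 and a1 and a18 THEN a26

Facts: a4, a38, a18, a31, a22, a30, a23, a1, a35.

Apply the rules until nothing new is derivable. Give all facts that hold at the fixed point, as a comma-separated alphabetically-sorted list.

a1, a14, a17, a18, a22, a23, a26, a30, a31, a35, a38, a4, a6, a9

Round 1 fires R1, R6, R10, giving a9, a6, a26.
Round 2 fires R7, giving a14.
Round 3 fires R8, giving a17.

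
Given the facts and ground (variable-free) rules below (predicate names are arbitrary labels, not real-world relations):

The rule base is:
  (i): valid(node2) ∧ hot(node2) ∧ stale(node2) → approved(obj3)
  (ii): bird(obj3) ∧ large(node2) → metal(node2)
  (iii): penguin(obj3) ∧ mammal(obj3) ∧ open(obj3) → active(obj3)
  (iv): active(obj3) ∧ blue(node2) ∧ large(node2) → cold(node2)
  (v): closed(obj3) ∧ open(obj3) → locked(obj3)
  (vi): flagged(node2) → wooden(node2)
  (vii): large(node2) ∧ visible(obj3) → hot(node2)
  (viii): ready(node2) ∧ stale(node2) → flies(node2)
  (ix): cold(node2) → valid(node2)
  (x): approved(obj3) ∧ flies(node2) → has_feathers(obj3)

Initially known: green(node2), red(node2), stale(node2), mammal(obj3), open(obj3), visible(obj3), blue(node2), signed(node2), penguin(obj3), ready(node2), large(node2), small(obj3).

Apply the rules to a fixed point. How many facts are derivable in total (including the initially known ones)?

[1] (iii) [penguin(obj3) ∧ mammal(obj3) ∧ open(obj3) → active(obj3)]; (vii) [large(node2) ∧ visible(obj3) → hot(node2)]; (viii) [ready(node2) ∧ stale(node2) → flies(node2)]. ⇒ new: active(obj3), hot(node2), flies(node2).
[2] (iv) [active(obj3) ∧ blue(node2) ∧ large(node2) → cold(node2)]. ⇒ new: cold(node2).
[3] (ix) [cold(node2) → valid(node2)]. ⇒ new: valid(node2).
[4] (i) [valid(node2) ∧ hot(node2) ∧ stale(node2) → approved(obj3)]. ⇒ new: approved(obj3).
[5] (x) [approved(obj3) ∧ flies(node2) → has_feathers(obj3)]. ⇒ new: has_feathers(obj3).
Closure: {active(obj3), approved(obj3), blue(node2), cold(node2), flies(node2), green(node2), has_feathers(obj3), hot(node2), large(node2), mammal(obj3), open(obj3), penguin(obj3), ready(node2), red(node2), signed(node2), small(obj3), stale(node2), valid(node2), visible(obj3)} — 19 facts.

19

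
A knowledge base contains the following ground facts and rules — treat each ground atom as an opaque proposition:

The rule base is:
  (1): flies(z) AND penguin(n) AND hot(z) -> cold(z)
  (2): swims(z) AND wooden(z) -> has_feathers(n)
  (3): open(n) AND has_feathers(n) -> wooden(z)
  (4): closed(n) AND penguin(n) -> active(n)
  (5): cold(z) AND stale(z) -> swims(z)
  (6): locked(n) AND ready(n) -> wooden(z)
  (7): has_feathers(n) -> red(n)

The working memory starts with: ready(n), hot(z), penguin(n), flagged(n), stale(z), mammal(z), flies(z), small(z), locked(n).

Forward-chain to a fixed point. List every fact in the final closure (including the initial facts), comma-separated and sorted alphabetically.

cold(z), flagged(n), flies(z), has_feathers(n), hot(z), locked(n), mammal(z), penguin(n), ready(n), red(n), small(z), stale(z), swims(z), wooden(z)

Round 1 — (1), (6), derive cold(z), wooden(z).
Round 2 — (5), derive swims(z).
Round 3 — (2), derive has_feathers(n).
Round 4 — (7), derive red(n).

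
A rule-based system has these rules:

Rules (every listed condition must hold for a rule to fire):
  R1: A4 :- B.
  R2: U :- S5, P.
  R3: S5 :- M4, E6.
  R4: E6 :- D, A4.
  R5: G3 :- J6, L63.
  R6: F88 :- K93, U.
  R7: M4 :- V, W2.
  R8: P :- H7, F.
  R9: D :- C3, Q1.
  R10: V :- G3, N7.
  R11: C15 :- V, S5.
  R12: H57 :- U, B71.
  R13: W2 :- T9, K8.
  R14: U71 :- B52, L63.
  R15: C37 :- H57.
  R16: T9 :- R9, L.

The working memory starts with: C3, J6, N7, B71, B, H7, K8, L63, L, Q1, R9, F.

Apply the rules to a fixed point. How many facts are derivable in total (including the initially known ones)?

Round 1: R1 [A4 :- B.]; R5 [G3 :- J6, L63.]; R8 [P :- H7, F.]; R9 [D :- C3, Q1.]; R16 [T9 :- R9, L.]. Adds A4, G3, P, D, T9.
Round 2: R4 [E6 :- D, A4.]; R10 [V :- G3, N7.]; R13 [W2 :- T9, K8.]. Adds E6, V, W2.
Round 3: R7 [M4 :- V, W2.]. Adds M4.
Round 4: R3 [S5 :- M4, E6.]. Adds S5.
Round 5: R2 [U :- S5, P.]; R11 [C15 :- V, S5.]. Adds U, C15.
Round 6: R12 [H57 :- U, B71.]. Adds H57.
Round 7: R15 [C37 :- H57.]. Adds C37.
Closure: {A4, B, B71, C15, C3, C37, D, E6, F, G3, H57, H7, J6, K8, L, L63, M4, N7, P, Q1, R9, S5, T9, U, V, W2} — 26 facts.

26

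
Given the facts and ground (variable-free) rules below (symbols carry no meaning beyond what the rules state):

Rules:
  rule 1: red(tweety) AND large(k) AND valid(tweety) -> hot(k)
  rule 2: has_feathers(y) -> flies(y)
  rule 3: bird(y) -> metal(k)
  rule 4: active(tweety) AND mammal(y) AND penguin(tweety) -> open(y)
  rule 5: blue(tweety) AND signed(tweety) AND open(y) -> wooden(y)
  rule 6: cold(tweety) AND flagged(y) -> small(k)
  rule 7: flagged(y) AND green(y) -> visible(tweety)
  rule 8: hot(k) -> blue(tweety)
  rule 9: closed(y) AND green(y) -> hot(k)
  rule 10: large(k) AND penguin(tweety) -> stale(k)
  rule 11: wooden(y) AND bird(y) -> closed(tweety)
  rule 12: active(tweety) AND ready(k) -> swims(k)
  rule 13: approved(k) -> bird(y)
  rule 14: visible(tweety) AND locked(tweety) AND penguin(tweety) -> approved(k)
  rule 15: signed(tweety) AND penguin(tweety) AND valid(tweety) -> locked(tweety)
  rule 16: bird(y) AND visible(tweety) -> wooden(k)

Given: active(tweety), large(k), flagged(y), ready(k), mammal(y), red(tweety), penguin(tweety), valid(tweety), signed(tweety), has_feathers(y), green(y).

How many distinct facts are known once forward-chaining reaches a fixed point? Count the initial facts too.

Round 1 fires rule 1, rule 2, rule 4, rule 7, rule 10, rule 12, rule 15, giving hot(k), flies(y), open(y), visible(tweety), stale(k), swims(k), locked(tweety).
Round 2 fires rule 8, rule 14, giving blue(tweety), approved(k).
Round 3 fires rule 5, rule 13, giving wooden(y), bird(y).
Round 4 fires rule 3, rule 11, rule 16, giving metal(k), closed(tweety), wooden(k).
Closure: {active(tweety), approved(k), bird(y), blue(tweety), closed(tweety), flagged(y), flies(y), green(y), has_feathers(y), hot(k), large(k), locked(tweety), mammal(y), metal(k), open(y), penguin(tweety), ready(k), red(tweety), signed(tweety), stale(k), swims(k), valid(tweety), visible(tweety), wooden(k), wooden(y)} — 25 facts.

25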